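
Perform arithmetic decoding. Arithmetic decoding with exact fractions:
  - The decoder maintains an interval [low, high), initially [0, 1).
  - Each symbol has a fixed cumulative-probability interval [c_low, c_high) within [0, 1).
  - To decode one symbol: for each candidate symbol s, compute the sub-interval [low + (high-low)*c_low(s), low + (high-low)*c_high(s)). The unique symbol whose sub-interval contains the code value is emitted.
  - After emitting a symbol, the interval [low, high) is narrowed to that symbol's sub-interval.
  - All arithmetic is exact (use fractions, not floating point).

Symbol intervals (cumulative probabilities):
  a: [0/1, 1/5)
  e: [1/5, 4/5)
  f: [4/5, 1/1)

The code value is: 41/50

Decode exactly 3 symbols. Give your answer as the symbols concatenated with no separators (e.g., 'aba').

Answer: fae

Derivation:
Step 1: interval [0/1, 1/1), width = 1/1 - 0/1 = 1/1
  'a': [0/1 + 1/1*0/1, 0/1 + 1/1*1/5) = [0/1, 1/5)
  'e': [0/1 + 1/1*1/5, 0/1 + 1/1*4/5) = [1/5, 4/5)
  'f': [0/1 + 1/1*4/5, 0/1 + 1/1*1/1) = [4/5, 1/1) <- contains code 41/50
  emit 'f', narrow to [4/5, 1/1)
Step 2: interval [4/5, 1/1), width = 1/1 - 4/5 = 1/5
  'a': [4/5 + 1/5*0/1, 4/5 + 1/5*1/5) = [4/5, 21/25) <- contains code 41/50
  'e': [4/5 + 1/5*1/5, 4/5 + 1/5*4/5) = [21/25, 24/25)
  'f': [4/5 + 1/5*4/5, 4/5 + 1/5*1/1) = [24/25, 1/1)
  emit 'a', narrow to [4/5, 21/25)
Step 3: interval [4/5, 21/25), width = 21/25 - 4/5 = 1/25
  'a': [4/5 + 1/25*0/1, 4/5 + 1/25*1/5) = [4/5, 101/125)
  'e': [4/5 + 1/25*1/5, 4/5 + 1/25*4/5) = [101/125, 104/125) <- contains code 41/50
  'f': [4/5 + 1/25*4/5, 4/5 + 1/25*1/1) = [104/125, 21/25)
  emit 'e', narrow to [101/125, 104/125)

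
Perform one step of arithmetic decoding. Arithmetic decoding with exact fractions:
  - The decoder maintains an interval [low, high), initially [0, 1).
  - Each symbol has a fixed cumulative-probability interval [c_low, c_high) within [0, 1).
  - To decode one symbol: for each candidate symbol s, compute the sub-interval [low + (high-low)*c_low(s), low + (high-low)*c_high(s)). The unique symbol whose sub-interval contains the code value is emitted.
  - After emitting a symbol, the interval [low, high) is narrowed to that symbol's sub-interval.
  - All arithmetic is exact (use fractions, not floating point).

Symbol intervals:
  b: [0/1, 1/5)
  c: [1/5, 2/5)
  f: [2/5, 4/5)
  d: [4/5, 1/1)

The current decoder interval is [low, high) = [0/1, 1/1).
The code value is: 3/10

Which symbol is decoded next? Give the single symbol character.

Interval width = high − low = 1/1 − 0/1 = 1/1
Scaled code = (code − low) / width = (3/10 − 0/1) / 1/1 = 3/10
  b: [0/1, 1/5) 
  c: [1/5, 2/5) ← scaled code falls here ✓
  f: [2/5, 4/5) 
  d: [4/5, 1/1) 

Answer: c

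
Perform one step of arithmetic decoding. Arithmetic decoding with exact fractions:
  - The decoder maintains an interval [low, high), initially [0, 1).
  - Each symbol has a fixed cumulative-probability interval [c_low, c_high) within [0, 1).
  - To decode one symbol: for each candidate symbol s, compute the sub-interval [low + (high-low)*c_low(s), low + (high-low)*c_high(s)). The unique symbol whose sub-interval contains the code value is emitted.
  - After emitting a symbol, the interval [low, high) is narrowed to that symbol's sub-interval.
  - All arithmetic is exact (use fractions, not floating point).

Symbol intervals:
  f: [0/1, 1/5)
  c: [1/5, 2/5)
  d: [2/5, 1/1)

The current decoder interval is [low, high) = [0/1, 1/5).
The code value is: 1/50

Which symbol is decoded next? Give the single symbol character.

Interval width = high − low = 1/5 − 0/1 = 1/5
Scaled code = (code − low) / width = (1/50 − 0/1) / 1/5 = 1/10
  f: [0/1, 1/5) ← scaled code falls here ✓
  c: [1/5, 2/5) 
  d: [2/5, 1/1) 

Answer: f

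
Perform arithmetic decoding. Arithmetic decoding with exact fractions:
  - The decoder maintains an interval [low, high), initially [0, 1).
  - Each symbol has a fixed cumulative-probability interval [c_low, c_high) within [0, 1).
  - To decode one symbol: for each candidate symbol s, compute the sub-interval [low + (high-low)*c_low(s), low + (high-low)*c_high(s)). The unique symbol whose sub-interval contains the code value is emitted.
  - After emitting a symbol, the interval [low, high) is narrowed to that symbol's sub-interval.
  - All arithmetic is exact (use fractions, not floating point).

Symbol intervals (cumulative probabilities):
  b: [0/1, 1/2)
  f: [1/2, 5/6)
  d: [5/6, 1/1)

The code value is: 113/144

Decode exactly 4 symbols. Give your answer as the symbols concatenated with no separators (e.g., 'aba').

Answer: fdbb

Derivation:
Step 1: interval [0/1, 1/1), width = 1/1 - 0/1 = 1/1
  'b': [0/1 + 1/1*0/1, 0/1 + 1/1*1/2) = [0/1, 1/2)
  'f': [0/1 + 1/1*1/2, 0/1 + 1/1*5/6) = [1/2, 5/6) <- contains code 113/144
  'd': [0/1 + 1/1*5/6, 0/1 + 1/1*1/1) = [5/6, 1/1)
  emit 'f', narrow to [1/2, 5/6)
Step 2: interval [1/2, 5/6), width = 5/6 - 1/2 = 1/3
  'b': [1/2 + 1/3*0/1, 1/2 + 1/3*1/2) = [1/2, 2/3)
  'f': [1/2 + 1/3*1/2, 1/2 + 1/3*5/6) = [2/3, 7/9)
  'd': [1/2 + 1/3*5/6, 1/2 + 1/3*1/1) = [7/9, 5/6) <- contains code 113/144
  emit 'd', narrow to [7/9, 5/6)
Step 3: interval [7/9, 5/6), width = 5/6 - 7/9 = 1/18
  'b': [7/9 + 1/18*0/1, 7/9 + 1/18*1/2) = [7/9, 29/36) <- contains code 113/144
  'f': [7/9 + 1/18*1/2, 7/9 + 1/18*5/6) = [29/36, 89/108)
  'd': [7/9 + 1/18*5/6, 7/9 + 1/18*1/1) = [89/108, 5/6)
  emit 'b', narrow to [7/9, 29/36)
Step 4: interval [7/9, 29/36), width = 29/36 - 7/9 = 1/36
  'b': [7/9 + 1/36*0/1, 7/9 + 1/36*1/2) = [7/9, 19/24) <- contains code 113/144
  'f': [7/9 + 1/36*1/2, 7/9 + 1/36*5/6) = [19/24, 173/216)
  'd': [7/9 + 1/36*5/6, 7/9 + 1/36*1/1) = [173/216, 29/36)
  emit 'b', narrow to [7/9, 19/24)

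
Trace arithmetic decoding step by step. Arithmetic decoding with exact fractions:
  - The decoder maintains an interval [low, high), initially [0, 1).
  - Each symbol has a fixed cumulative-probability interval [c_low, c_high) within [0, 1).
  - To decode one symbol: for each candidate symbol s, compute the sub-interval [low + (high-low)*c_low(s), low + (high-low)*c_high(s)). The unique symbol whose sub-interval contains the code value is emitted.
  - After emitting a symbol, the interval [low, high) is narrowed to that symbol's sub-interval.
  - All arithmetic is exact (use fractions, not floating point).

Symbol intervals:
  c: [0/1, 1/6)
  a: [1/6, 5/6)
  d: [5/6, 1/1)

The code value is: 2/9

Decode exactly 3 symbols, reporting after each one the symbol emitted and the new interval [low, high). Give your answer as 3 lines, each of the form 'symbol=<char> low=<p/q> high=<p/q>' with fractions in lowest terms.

Answer: symbol=a low=1/6 high=5/6
symbol=c low=1/6 high=5/18
symbol=a low=5/27 high=7/27

Derivation:
Step 1: interval [0/1, 1/1), width = 1/1 - 0/1 = 1/1
  'c': [0/1 + 1/1*0/1, 0/1 + 1/1*1/6) = [0/1, 1/6)
  'a': [0/1 + 1/1*1/6, 0/1 + 1/1*5/6) = [1/6, 5/6) <- contains code 2/9
  'd': [0/1 + 1/1*5/6, 0/1 + 1/1*1/1) = [5/6, 1/1)
  emit 'a', narrow to [1/6, 5/6)
Step 2: interval [1/6, 5/6), width = 5/6 - 1/6 = 2/3
  'c': [1/6 + 2/3*0/1, 1/6 + 2/3*1/6) = [1/6, 5/18) <- contains code 2/9
  'a': [1/6 + 2/3*1/6, 1/6 + 2/3*5/6) = [5/18, 13/18)
  'd': [1/6 + 2/3*5/6, 1/6 + 2/3*1/1) = [13/18, 5/6)
  emit 'c', narrow to [1/6, 5/18)
Step 3: interval [1/6, 5/18), width = 5/18 - 1/6 = 1/9
  'c': [1/6 + 1/9*0/1, 1/6 + 1/9*1/6) = [1/6, 5/27)
  'a': [1/6 + 1/9*1/6, 1/6 + 1/9*5/6) = [5/27, 7/27) <- contains code 2/9
  'd': [1/6 + 1/9*5/6, 1/6 + 1/9*1/1) = [7/27, 5/18)
  emit 'a', narrow to [5/27, 7/27)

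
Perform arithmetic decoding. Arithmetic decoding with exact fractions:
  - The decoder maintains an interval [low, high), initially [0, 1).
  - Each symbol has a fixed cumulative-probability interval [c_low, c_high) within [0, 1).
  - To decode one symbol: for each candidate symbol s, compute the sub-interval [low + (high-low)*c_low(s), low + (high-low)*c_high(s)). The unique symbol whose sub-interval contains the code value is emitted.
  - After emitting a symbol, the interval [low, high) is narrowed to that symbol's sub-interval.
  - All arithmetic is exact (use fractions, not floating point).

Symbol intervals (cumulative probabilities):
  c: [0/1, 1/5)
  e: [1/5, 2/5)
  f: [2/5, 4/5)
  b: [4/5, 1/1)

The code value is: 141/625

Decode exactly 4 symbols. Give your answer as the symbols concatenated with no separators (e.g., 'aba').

Answer: ecff

Derivation:
Step 1: interval [0/1, 1/1), width = 1/1 - 0/1 = 1/1
  'c': [0/1 + 1/1*0/1, 0/1 + 1/1*1/5) = [0/1, 1/5)
  'e': [0/1 + 1/1*1/5, 0/1 + 1/1*2/5) = [1/5, 2/5) <- contains code 141/625
  'f': [0/1 + 1/1*2/5, 0/1 + 1/1*4/5) = [2/5, 4/5)
  'b': [0/1 + 1/1*4/5, 0/1 + 1/1*1/1) = [4/5, 1/1)
  emit 'e', narrow to [1/5, 2/5)
Step 2: interval [1/5, 2/5), width = 2/5 - 1/5 = 1/5
  'c': [1/5 + 1/5*0/1, 1/5 + 1/5*1/5) = [1/5, 6/25) <- contains code 141/625
  'e': [1/5 + 1/5*1/5, 1/5 + 1/5*2/5) = [6/25, 7/25)
  'f': [1/5 + 1/5*2/5, 1/5 + 1/5*4/5) = [7/25, 9/25)
  'b': [1/5 + 1/5*4/5, 1/5 + 1/5*1/1) = [9/25, 2/5)
  emit 'c', narrow to [1/5, 6/25)
Step 3: interval [1/5, 6/25), width = 6/25 - 1/5 = 1/25
  'c': [1/5 + 1/25*0/1, 1/5 + 1/25*1/5) = [1/5, 26/125)
  'e': [1/5 + 1/25*1/5, 1/5 + 1/25*2/5) = [26/125, 27/125)
  'f': [1/5 + 1/25*2/5, 1/5 + 1/25*4/5) = [27/125, 29/125) <- contains code 141/625
  'b': [1/5 + 1/25*4/5, 1/5 + 1/25*1/1) = [29/125, 6/25)
  emit 'f', narrow to [27/125, 29/125)
Step 4: interval [27/125, 29/125), width = 29/125 - 27/125 = 2/125
  'c': [27/125 + 2/125*0/1, 27/125 + 2/125*1/5) = [27/125, 137/625)
  'e': [27/125 + 2/125*1/5, 27/125 + 2/125*2/5) = [137/625, 139/625)
  'f': [27/125 + 2/125*2/5, 27/125 + 2/125*4/5) = [139/625, 143/625) <- contains code 141/625
  'b': [27/125 + 2/125*4/5, 27/125 + 2/125*1/1) = [143/625, 29/125)
  emit 'f', narrow to [139/625, 143/625)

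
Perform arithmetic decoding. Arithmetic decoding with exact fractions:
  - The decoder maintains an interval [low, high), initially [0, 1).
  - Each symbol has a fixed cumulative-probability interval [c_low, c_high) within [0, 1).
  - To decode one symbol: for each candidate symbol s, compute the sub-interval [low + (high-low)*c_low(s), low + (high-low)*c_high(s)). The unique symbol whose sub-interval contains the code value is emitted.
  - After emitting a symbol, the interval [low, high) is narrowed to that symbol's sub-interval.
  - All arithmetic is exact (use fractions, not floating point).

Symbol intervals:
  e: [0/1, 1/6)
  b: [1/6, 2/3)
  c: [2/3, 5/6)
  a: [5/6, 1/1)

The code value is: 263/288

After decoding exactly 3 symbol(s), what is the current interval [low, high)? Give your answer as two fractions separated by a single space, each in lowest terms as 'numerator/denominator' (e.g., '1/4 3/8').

Step 1: interval [0/1, 1/1), width = 1/1 - 0/1 = 1/1
  'e': [0/1 + 1/1*0/1, 0/1 + 1/1*1/6) = [0/1, 1/6)
  'b': [0/1 + 1/1*1/6, 0/1 + 1/1*2/3) = [1/6, 2/3)
  'c': [0/1 + 1/1*2/3, 0/1 + 1/1*5/6) = [2/3, 5/6)
  'a': [0/1 + 1/1*5/6, 0/1 + 1/1*1/1) = [5/6, 1/1) <- contains code 263/288
  emit 'a', narrow to [5/6, 1/1)
Step 2: interval [5/6, 1/1), width = 1/1 - 5/6 = 1/6
  'e': [5/6 + 1/6*0/1, 5/6 + 1/6*1/6) = [5/6, 31/36)
  'b': [5/6 + 1/6*1/6, 5/6 + 1/6*2/3) = [31/36, 17/18) <- contains code 263/288
  'c': [5/6 + 1/6*2/3, 5/6 + 1/6*5/6) = [17/18, 35/36)
  'a': [5/6 + 1/6*5/6, 5/6 + 1/6*1/1) = [35/36, 1/1)
  emit 'b', narrow to [31/36, 17/18)
Step 3: interval [31/36, 17/18), width = 17/18 - 31/36 = 1/12
  'e': [31/36 + 1/12*0/1, 31/36 + 1/12*1/6) = [31/36, 7/8)
  'b': [31/36 + 1/12*1/6, 31/36 + 1/12*2/3) = [7/8, 11/12) <- contains code 263/288
  'c': [31/36 + 1/12*2/3, 31/36 + 1/12*5/6) = [11/12, 67/72)
  'a': [31/36 + 1/12*5/6, 31/36 + 1/12*1/1) = [67/72, 17/18)
  emit 'b', narrow to [7/8, 11/12)

Answer: 7/8 11/12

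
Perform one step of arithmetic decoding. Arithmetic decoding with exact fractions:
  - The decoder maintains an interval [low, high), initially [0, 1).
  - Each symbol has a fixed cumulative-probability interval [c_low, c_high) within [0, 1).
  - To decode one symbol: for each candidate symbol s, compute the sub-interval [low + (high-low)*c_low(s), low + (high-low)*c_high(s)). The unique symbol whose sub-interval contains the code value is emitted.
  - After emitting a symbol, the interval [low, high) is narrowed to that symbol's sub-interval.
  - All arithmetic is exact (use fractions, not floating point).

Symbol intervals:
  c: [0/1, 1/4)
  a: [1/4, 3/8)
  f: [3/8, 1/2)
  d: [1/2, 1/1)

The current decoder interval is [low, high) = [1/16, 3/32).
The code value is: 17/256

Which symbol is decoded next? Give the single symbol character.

Interval width = high − low = 3/32 − 1/16 = 1/32
Scaled code = (code − low) / width = (17/256 − 1/16) / 1/32 = 1/8
  c: [0/1, 1/4) ← scaled code falls here ✓
  a: [1/4, 3/8) 
  f: [3/8, 1/2) 
  d: [1/2, 1/1) 

Answer: c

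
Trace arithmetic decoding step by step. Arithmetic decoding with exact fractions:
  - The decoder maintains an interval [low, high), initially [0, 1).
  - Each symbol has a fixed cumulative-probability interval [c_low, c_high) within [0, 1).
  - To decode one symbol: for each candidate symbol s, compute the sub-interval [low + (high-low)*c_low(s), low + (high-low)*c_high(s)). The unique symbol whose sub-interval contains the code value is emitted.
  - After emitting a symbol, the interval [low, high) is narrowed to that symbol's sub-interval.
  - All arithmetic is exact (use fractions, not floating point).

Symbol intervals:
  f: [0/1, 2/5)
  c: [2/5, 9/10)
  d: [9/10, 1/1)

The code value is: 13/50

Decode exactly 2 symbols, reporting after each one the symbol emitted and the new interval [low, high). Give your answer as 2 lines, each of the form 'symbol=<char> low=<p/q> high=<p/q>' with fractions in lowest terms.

Answer: symbol=f low=0/1 high=2/5
symbol=c low=4/25 high=9/25

Derivation:
Step 1: interval [0/1, 1/1), width = 1/1 - 0/1 = 1/1
  'f': [0/1 + 1/1*0/1, 0/1 + 1/1*2/5) = [0/1, 2/5) <- contains code 13/50
  'c': [0/1 + 1/1*2/5, 0/1 + 1/1*9/10) = [2/5, 9/10)
  'd': [0/1 + 1/1*9/10, 0/1 + 1/1*1/1) = [9/10, 1/1)
  emit 'f', narrow to [0/1, 2/5)
Step 2: interval [0/1, 2/5), width = 2/5 - 0/1 = 2/5
  'f': [0/1 + 2/5*0/1, 0/1 + 2/5*2/5) = [0/1, 4/25)
  'c': [0/1 + 2/5*2/5, 0/1 + 2/5*9/10) = [4/25, 9/25) <- contains code 13/50
  'd': [0/1 + 2/5*9/10, 0/1 + 2/5*1/1) = [9/25, 2/5)
  emit 'c', narrow to [4/25, 9/25)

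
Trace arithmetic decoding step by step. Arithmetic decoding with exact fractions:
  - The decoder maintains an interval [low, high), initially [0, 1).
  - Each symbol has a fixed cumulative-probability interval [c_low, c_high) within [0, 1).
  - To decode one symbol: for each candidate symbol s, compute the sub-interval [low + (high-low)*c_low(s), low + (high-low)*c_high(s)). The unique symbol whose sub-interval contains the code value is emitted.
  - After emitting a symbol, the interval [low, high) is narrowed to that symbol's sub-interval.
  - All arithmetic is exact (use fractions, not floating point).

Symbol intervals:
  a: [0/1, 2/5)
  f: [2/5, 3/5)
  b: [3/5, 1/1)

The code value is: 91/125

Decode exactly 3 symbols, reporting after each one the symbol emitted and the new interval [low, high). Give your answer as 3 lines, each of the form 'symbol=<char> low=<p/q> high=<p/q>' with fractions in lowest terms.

Step 1: interval [0/1, 1/1), width = 1/1 - 0/1 = 1/1
  'a': [0/1 + 1/1*0/1, 0/1 + 1/1*2/5) = [0/1, 2/5)
  'f': [0/1 + 1/1*2/5, 0/1 + 1/1*3/5) = [2/5, 3/5)
  'b': [0/1 + 1/1*3/5, 0/1 + 1/1*1/1) = [3/5, 1/1) <- contains code 91/125
  emit 'b', narrow to [3/5, 1/1)
Step 2: interval [3/5, 1/1), width = 1/1 - 3/5 = 2/5
  'a': [3/5 + 2/5*0/1, 3/5 + 2/5*2/5) = [3/5, 19/25) <- contains code 91/125
  'f': [3/5 + 2/5*2/5, 3/5 + 2/5*3/5) = [19/25, 21/25)
  'b': [3/5 + 2/5*3/5, 3/5 + 2/5*1/1) = [21/25, 1/1)
  emit 'a', narrow to [3/5, 19/25)
Step 3: interval [3/5, 19/25), width = 19/25 - 3/5 = 4/25
  'a': [3/5 + 4/25*0/1, 3/5 + 4/25*2/5) = [3/5, 83/125)
  'f': [3/5 + 4/25*2/5, 3/5 + 4/25*3/5) = [83/125, 87/125)
  'b': [3/5 + 4/25*3/5, 3/5 + 4/25*1/1) = [87/125, 19/25) <- contains code 91/125
  emit 'b', narrow to [87/125, 19/25)

Answer: symbol=b low=3/5 high=1/1
symbol=a low=3/5 high=19/25
symbol=b low=87/125 high=19/25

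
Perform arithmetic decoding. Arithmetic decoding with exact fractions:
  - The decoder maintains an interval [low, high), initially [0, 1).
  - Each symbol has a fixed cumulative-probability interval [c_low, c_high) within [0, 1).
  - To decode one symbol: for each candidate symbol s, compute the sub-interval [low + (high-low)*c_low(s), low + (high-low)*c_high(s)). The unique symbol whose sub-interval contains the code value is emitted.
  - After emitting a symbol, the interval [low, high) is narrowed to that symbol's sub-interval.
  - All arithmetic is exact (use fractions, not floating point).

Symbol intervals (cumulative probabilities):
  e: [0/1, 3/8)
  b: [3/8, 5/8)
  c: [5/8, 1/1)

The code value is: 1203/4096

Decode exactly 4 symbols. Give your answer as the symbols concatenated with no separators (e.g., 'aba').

Step 1: interval [0/1, 1/1), width = 1/1 - 0/1 = 1/1
  'e': [0/1 + 1/1*0/1, 0/1 + 1/1*3/8) = [0/1, 3/8) <- contains code 1203/4096
  'b': [0/1 + 1/1*3/8, 0/1 + 1/1*5/8) = [3/8, 5/8)
  'c': [0/1 + 1/1*5/8, 0/1 + 1/1*1/1) = [5/8, 1/1)
  emit 'e', narrow to [0/1, 3/8)
Step 2: interval [0/1, 3/8), width = 3/8 - 0/1 = 3/8
  'e': [0/1 + 3/8*0/1, 0/1 + 3/8*3/8) = [0/1, 9/64)
  'b': [0/1 + 3/8*3/8, 0/1 + 3/8*5/8) = [9/64, 15/64)
  'c': [0/1 + 3/8*5/8, 0/1 + 3/8*1/1) = [15/64, 3/8) <- contains code 1203/4096
  emit 'c', narrow to [15/64, 3/8)
Step 3: interval [15/64, 3/8), width = 3/8 - 15/64 = 9/64
  'e': [15/64 + 9/64*0/1, 15/64 + 9/64*3/8) = [15/64, 147/512)
  'b': [15/64 + 9/64*3/8, 15/64 + 9/64*5/8) = [147/512, 165/512) <- contains code 1203/4096
  'c': [15/64 + 9/64*5/8, 15/64 + 9/64*1/1) = [165/512, 3/8)
  emit 'b', narrow to [147/512, 165/512)
Step 4: interval [147/512, 165/512), width = 165/512 - 147/512 = 9/256
  'e': [147/512 + 9/256*0/1, 147/512 + 9/256*3/8) = [147/512, 615/2048) <- contains code 1203/4096
  'b': [147/512 + 9/256*3/8, 147/512 + 9/256*5/8) = [615/2048, 633/2048)
  'c': [147/512 + 9/256*5/8, 147/512 + 9/256*1/1) = [633/2048, 165/512)
  emit 'e', narrow to [147/512, 615/2048)

Answer: ecbe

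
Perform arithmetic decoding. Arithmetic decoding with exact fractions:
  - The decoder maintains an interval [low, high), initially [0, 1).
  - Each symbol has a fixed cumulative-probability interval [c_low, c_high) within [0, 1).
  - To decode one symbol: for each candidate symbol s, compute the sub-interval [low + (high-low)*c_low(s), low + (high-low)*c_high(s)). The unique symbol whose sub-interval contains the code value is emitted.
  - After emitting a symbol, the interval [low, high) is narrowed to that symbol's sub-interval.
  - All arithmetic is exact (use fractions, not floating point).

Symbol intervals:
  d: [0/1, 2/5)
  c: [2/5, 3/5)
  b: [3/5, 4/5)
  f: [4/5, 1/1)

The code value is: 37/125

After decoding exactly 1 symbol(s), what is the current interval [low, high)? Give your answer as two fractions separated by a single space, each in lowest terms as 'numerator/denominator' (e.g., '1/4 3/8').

Answer: 0/1 2/5

Derivation:
Step 1: interval [0/1, 1/1), width = 1/1 - 0/1 = 1/1
  'd': [0/1 + 1/1*0/1, 0/1 + 1/1*2/5) = [0/1, 2/5) <- contains code 37/125
  'c': [0/1 + 1/1*2/5, 0/1 + 1/1*3/5) = [2/5, 3/5)
  'b': [0/1 + 1/1*3/5, 0/1 + 1/1*4/5) = [3/5, 4/5)
  'f': [0/1 + 1/1*4/5, 0/1 + 1/1*1/1) = [4/5, 1/1)
  emit 'd', narrow to [0/1, 2/5)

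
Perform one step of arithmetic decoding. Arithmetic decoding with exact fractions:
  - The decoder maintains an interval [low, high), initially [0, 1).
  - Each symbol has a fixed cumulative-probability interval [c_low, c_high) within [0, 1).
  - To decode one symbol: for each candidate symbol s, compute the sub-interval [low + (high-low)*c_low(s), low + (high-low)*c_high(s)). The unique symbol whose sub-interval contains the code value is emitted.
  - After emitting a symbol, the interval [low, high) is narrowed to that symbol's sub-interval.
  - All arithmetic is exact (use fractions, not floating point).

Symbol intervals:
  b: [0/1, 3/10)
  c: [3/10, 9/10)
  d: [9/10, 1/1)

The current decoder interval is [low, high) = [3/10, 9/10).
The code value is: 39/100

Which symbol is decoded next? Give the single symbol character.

Answer: b

Derivation:
Interval width = high − low = 9/10 − 3/10 = 3/5
Scaled code = (code − low) / width = (39/100 − 3/10) / 3/5 = 3/20
  b: [0/1, 3/10) ← scaled code falls here ✓
  c: [3/10, 9/10) 
  d: [9/10, 1/1) 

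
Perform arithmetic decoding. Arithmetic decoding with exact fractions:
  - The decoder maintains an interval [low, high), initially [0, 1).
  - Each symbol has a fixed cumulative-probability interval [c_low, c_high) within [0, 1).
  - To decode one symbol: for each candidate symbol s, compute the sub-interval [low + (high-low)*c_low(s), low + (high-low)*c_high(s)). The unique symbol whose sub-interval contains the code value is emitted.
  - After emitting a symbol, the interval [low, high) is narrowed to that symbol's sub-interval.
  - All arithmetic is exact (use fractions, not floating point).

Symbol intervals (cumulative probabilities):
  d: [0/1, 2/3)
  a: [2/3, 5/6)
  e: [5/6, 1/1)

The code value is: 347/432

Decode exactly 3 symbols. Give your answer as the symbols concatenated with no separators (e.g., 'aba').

Answer: aae

Derivation:
Step 1: interval [0/1, 1/1), width = 1/1 - 0/1 = 1/1
  'd': [0/1 + 1/1*0/1, 0/1 + 1/1*2/3) = [0/1, 2/3)
  'a': [0/1 + 1/1*2/3, 0/1 + 1/1*5/6) = [2/3, 5/6) <- contains code 347/432
  'e': [0/1 + 1/1*5/6, 0/1 + 1/1*1/1) = [5/6, 1/1)
  emit 'a', narrow to [2/3, 5/6)
Step 2: interval [2/3, 5/6), width = 5/6 - 2/3 = 1/6
  'd': [2/3 + 1/6*0/1, 2/3 + 1/6*2/3) = [2/3, 7/9)
  'a': [2/3 + 1/6*2/3, 2/3 + 1/6*5/6) = [7/9, 29/36) <- contains code 347/432
  'e': [2/3 + 1/6*5/6, 2/3 + 1/6*1/1) = [29/36, 5/6)
  emit 'a', narrow to [7/9, 29/36)
Step 3: interval [7/9, 29/36), width = 29/36 - 7/9 = 1/36
  'd': [7/9 + 1/36*0/1, 7/9 + 1/36*2/3) = [7/9, 43/54)
  'a': [7/9 + 1/36*2/3, 7/9 + 1/36*5/6) = [43/54, 173/216)
  'e': [7/9 + 1/36*5/6, 7/9 + 1/36*1/1) = [173/216, 29/36) <- contains code 347/432
  emit 'e', narrow to [173/216, 29/36)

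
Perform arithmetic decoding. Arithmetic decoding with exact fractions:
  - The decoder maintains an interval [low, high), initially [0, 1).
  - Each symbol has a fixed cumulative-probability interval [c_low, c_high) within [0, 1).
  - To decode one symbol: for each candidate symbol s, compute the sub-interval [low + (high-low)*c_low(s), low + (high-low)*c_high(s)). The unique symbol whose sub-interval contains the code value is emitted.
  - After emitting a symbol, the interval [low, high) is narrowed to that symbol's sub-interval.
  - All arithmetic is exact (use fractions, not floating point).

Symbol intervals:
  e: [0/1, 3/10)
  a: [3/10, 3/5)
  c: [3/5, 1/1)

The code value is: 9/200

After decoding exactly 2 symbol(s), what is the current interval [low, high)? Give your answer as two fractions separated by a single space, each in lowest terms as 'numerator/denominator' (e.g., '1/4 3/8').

Answer: 0/1 9/100

Derivation:
Step 1: interval [0/1, 1/1), width = 1/1 - 0/1 = 1/1
  'e': [0/1 + 1/1*0/1, 0/1 + 1/1*3/10) = [0/1, 3/10) <- contains code 9/200
  'a': [0/1 + 1/1*3/10, 0/1 + 1/1*3/5) = [3/10, 3/5)
  'c': [0/1 + 1/1*3/5, 0/1 + 1/1*1/1) = [3/5, 1/1)
  emit 'e', narrow to [0/1, 3/10)
Step 2: interval [0/1, 3/10), width = 3/10 - 0/1 = 3/10
  'e': [0/1 + 3/10*0/1, 0/1 + 3/10*3/10) = [0/1, 9/100) <- contains code 9/200
  'a': [0/1 + 3/10*3/10, 0/1 + 3/10*3/5) = [9/100, 9/50)
  'c': [0/1 + 3/10*3/5, 0/1 + 3/10*1/1) = [9/50, 3/10)
  emit 'e', narrow to [0/1, 9/100)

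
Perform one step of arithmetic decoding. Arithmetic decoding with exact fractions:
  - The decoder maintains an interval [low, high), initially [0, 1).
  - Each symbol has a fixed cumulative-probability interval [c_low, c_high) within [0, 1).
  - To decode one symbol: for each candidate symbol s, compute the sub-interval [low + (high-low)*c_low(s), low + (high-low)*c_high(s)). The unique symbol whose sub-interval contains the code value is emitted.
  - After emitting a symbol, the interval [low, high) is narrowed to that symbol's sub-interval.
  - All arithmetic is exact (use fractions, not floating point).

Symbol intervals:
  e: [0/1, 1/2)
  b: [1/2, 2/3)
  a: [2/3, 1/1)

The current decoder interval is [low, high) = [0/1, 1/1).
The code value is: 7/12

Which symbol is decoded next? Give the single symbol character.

Interval width = high − low = 1/1 − 0/1 = 1/1
Scaled code = (code − low) / width = (7/12 − 0/1) / 1/1 = 7/12
  e: [0/1, 1/2) 
  b: [1/2, 2/3) ← scaled code falls here ✓
  a: [2/3, 1/1) 

Answer: b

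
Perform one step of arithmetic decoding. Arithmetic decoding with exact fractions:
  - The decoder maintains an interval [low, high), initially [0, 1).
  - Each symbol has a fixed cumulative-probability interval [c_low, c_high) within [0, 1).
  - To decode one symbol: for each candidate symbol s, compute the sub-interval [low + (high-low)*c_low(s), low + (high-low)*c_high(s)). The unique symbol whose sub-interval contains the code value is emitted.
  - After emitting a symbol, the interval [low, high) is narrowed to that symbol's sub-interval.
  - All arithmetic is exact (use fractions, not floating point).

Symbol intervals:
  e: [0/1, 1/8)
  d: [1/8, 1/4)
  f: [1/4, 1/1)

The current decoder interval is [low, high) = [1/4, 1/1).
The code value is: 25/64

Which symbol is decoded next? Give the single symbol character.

Interval width = high − low = 1/1 − 1/4 = 3/4
Scaled code = (code − low) / width = (25/64 − 1/4) / 3/4 = 3/16
  e: [0/1, 1/8) 
  d: [1/8, 1/4) ← scaled code falls here ✓
  f: [1/4, 1/1) 

Answer: d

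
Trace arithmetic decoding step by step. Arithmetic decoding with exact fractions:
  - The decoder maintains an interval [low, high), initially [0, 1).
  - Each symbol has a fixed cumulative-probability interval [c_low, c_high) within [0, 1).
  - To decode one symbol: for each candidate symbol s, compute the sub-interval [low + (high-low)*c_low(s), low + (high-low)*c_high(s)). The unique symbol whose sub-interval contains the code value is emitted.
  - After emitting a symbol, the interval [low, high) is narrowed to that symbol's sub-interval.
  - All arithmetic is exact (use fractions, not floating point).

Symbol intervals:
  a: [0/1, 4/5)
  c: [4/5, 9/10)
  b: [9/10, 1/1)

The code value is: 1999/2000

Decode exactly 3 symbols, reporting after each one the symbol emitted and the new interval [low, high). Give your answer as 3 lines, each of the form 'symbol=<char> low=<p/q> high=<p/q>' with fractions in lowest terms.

Step 1: interval [0/1, 1/1), width = 1/1 - 0/1 = 1/1
  'a': [0/1 + 1/1*0/1, 0/1 + 1/1*4/5) = [0/1, 4/5)
  'c': [0/1 + 1/1*4/5, 0/1 + 1/1*9/10) = [4/5, 9/10)
  'b': [0/1 + 1/1*9/10, 0/1 + 1/1*1/1) = [9/10, 1/1) <- contains code 1999/2000
  emit 'b', narrow to [9/10, 1/1)
Step 2: interval [9/10, 1/1), width = 1/1 - 9/10 = 1/10
  'a': [9/10 + 1/10*0/1, 9/10 + 1/10*4/5) = [9/10, 49/50)
  'c': [9/10 + 1/10*4/5, 9/10 + 1/10*9/10) = [49/50, 99/100)
  'b': [9/10 + 1/10*9/10, 9/10 + 1/10*1/1) = [99/100, 1/1) <- contains code 1999/2000
  emit 'b', narrow to [99/100, 1/1)
Step 3: interval [99/100, 1/1), width = 1/1 - 99/100 = 1/100
  'a': [99/100 + 1/100*0/1, 99/100 + 1/100*4/5) = [99/100, 499/500)
  'c': [99/100 + 1/100*4/5, 99/100 + 1/100*9/10) = [499/500, 999/1000)
  'b': [99/100 + 1/100*9/10, 99/100 + 1/100*1/1) = [999/1000, 1/1) <- contains code 1999/2000
  emit 'b', narrow to [999/1000, 1/1)

Answer: symbol=b low=9/10 high=1/1
symbol=b low=99/100 high=1/1
symbol=b low=999/1000 high=1/1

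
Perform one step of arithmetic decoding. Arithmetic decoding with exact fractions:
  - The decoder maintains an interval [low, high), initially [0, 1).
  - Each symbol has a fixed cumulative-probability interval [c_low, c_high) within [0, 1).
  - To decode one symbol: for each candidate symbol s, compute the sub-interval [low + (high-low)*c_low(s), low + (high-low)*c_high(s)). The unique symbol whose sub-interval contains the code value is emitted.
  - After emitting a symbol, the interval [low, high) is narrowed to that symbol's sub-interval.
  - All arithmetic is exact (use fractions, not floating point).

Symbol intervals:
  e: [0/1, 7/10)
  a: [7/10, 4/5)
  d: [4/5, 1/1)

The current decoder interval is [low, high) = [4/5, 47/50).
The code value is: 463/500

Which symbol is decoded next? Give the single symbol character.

Answer: d

Derivation:
Interval width = high − low = 47/50 − 4/5 = 7/50
Scaled code = (code − low) / width = (463/500 − 4/5) / 7/50 = 9/10
  e: [0/1, 7/10) 
  a: [7/10, 4/5) 
  d: [4/5, 1/1) ← scaled code falls here ✓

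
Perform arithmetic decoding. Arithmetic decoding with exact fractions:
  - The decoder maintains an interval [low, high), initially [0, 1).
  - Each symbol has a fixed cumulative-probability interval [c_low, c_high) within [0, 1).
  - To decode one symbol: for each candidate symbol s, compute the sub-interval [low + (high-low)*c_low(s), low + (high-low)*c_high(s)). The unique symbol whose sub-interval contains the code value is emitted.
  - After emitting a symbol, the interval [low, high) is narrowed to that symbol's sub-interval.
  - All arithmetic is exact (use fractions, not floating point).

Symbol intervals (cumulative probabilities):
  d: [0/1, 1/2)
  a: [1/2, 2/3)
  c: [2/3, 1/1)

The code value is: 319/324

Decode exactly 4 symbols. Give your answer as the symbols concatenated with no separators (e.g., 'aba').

Step 1: interval [0/1, 1/1), width = 1/1 - 0/1 = 1/1
  'd': [0/1 + 1/1*0/1, 0/1 + 1/1*1/2) = [0/1, 1/2)
  'a': [0/1 + 1/1*1/2, 0/1 + 1/1*2/3) = [1/2, 2/3)
  'c': [0/1 + 1/1*2/3, 0/1 + 1/1*1/1) = [2/3, 1/1) <- contains code 319/324
  emit 'c', narrow to [2/3, 1/1)
Step 2: interval [2/3, 1/1), width = 1/1 - 2/3 = 1/3
  'd': [2/3 + 1/3*0/1, 2/3 + 1/3*1/2) = [2/3, 5/6)
  'a': [2/3 + 1/3*1/2, 2/3 + 1/3*2/3) = [5/6, 8/9)
  'c': [2/3 + 1/3*2/3, 2/3 + 1/3*1/1) = [8/9, 1/1) <- contains code 319/324
  emit 'c', narrow to [8/9, 1/1)
Step 3: interval [8/9, 1/1), width = 1/1 - 8/9 = 1/9
  'd': [8/9 + 1/9*0/1, 8/9 + 1/9*1/2) = [8/9, 17/18)
  'a': [8/9 + 1/9*1/2, 8/9 + 1/9*2/3) = [17/18, 26/27)
  'c': [8/9 + 1/9*2/3, 8/9 + 1/9*1/1) = [26/27, 1/1) <- contains code 319/324
  emit 'c', narrow to [26/27, 1/1)
Step 4: interval [26/27, 1/1), width = 1/1 - 26/27 = 1/27
  'd': [26/27 + 1/27*0/1, 26/27 + 1/27*1/2) = [26/27, 53/54)
  'a': [26/27 + 1/27*1/2, 26/27 + 1/27*2/3) = [53/54, 80/81) <- contains code 319/324
  'c': [26/27 + 1/27*2/3, 26/27 + 1/27*1/1) = [80/81, 1/1)
  emit 'a', narrow to [53/54, 80/81)

Answer: ccca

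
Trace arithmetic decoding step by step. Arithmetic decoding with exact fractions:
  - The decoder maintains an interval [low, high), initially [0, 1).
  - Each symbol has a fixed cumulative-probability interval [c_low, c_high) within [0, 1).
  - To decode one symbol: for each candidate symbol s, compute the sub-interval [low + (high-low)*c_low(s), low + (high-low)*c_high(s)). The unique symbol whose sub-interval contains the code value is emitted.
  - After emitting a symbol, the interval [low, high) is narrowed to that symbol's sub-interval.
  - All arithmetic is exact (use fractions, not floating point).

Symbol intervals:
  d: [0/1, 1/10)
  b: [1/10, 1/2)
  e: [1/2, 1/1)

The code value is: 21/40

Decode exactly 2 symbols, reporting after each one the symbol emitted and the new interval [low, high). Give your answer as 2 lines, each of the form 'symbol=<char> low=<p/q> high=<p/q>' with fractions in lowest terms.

Answer: symbol=e low=1/2 high=1/1
symbol=d low=1/2 high=11/20

Derivation:
Step 1: interval [0/1, 1/1), width = 1/1 - 0/1 = 1/1
  'd': [0/1 + 1/1*0/1, 0/1 + 1/1*1/10) = [0/1, 1/10)
  'b': [0/1 + 1/1*1/10, 0/1 + 1/1*1/2) = [1/10, 1/2)
  'e': [0/1 + 1/1*1/2, 0/1 + 1/1*1/1) = [1/2, 1/1) <- contains code 21/40
  emit 'e', narrow to [1/2, 1/1)
Step 2: interval [1/2, 1/1), width = 1/1 - 1/2 = 1/2
  'd': [1/2 + 1/2*0/1, 1/2 + 1/2*1/10) = [1/2, 11/20) <- contains code 21/40
  'b': [1/2 + 1/2*1/10, 1/2 + 1/2*1/2) = [11/20, 3/4)
  'e': [1/2 + 1/2*1/2, 1/2 + 1/2*1/1) = [3/4, 1/1)
  emit 'd', narrow to [1/2, 11/20)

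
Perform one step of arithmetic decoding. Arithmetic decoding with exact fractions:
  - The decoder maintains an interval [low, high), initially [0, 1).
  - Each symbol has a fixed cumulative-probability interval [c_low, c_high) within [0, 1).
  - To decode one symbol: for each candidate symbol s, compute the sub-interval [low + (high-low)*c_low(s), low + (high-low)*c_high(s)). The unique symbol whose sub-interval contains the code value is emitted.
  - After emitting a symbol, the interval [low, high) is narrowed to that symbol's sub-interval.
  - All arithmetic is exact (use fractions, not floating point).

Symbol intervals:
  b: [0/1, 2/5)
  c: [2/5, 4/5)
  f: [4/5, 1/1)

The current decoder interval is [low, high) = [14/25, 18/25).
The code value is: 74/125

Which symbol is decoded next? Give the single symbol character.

Interval width = high − low = 18/25 − 14/25 = 4/25
Scaled code = (code − low) / width = (74/125 − 14/25) / 4/25 = 1/5
  b: [0/1, 2/5) ← scaled code falls here ✓
  c: [2/5, 4/5) 
  f: [4/5, 1/1) 

Answer: b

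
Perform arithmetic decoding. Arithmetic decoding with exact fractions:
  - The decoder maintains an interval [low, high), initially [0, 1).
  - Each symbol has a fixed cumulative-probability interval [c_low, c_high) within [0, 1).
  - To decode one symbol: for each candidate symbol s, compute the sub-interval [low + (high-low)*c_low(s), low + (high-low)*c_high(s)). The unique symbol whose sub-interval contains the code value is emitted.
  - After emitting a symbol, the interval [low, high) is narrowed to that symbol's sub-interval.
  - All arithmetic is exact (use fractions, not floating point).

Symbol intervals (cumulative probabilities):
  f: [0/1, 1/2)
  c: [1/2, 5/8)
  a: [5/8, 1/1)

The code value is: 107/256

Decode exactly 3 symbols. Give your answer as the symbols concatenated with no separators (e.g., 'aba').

Answer: fac

Derivation:
Step 1: interval [0/1, 1/1), width = 1/1 - 0/1 = 1/1
  'f': [0/1 + 1/1*0/1, 0/1 + 1/1*1/2) = [0/1, 1/2) <- contains code 107/256
  'c': [0/1 + 1/1*1/2, 0/1 + 1/1*5/8) = [1/2, 5/8)
  'a': [0/1 + 1/1*5/8, 0/1 + 1/1*1/1) = [5/8, 1/1)
  emit 'f', narrow to [0/1, 1/2)
Step 2: interval [0/1, 1/2), width = 1/2 - 0/1 = 1/2
  'f': [0/1 + 1/2*0/1, 0/1 + 1/2*1/2) = [0/1, 1/4)
  'c': [0/1 + 1/2*1/2, 0/1 + 1/2*5/8) = [1/4, 5/16)
  'a': [0/1 + 1/2*5/8, 0/1 + 1/2*1/1) = [5/16, 1/2) <- contains code 107/256
  emit 'a', narrow to [5/16, 1/2)
Step 3: interval [5/16, 1/2), width = 1/2 - 5/16 = 3/16
  'f': [5/16 + 3/16*0/1, 5/16 + 3/16*1/2) = [5/16, 13/32)
  'c': [5/16 + 3/16*1/2, 5/16 + 3/16*5/8) = [13/32, 55/128) <- contains code 107/256
  'a': [5/16 + 3/16*5/8, 5/16 + 3/16*1/1) = [55/128, 1/2)
  emit 'c', narrow to [13/32, 55/128)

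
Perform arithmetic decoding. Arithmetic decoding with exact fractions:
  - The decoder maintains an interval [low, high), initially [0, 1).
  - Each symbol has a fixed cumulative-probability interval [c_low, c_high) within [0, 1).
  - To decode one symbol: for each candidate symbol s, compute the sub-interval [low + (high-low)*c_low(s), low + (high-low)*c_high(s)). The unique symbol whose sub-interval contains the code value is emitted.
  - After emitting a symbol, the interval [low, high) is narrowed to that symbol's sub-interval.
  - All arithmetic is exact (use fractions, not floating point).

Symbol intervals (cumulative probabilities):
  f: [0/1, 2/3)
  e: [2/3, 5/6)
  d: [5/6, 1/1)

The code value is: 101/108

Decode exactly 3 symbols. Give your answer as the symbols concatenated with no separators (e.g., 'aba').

Step 1: interval [0/1, 1/1), width = 1/1 - 0/1 = 1/1
  'f': [0/1 + 1/1*0/1, 0/1 + 1/1*2/3) = [0/1, 2/3)
  'e': [0/1 + 1/1*2/3, 0/1 + 1/1*5/6) = [2/3, 5/6)
  'd': [0/1 + 1/1*5/6, 0/1 + 1/1*1/1) = [5/6, 1/1) <- contains code 101/108
  emit 'd', narrow to [5/6, 1/1)
Step 2: interval [5/6, 1/1), width = 1/1 - 5/6 = 1/6
  'f': [5/6 + 1/6*0/1, 5/6 + 1/6*2/3) = [5/6, 17/18) <- contains code 101/108
  'e': [5/6 + 1/6*2/3, 5/6 + 1/6*5/6) = [17/18, 35/36)
  'd': [5/6 + 1/6*5/6, 5/6 + 1/6*1/1) = [35/36, 1/1)
  emit 'f', narrow to [5/6, 17/18)
Step 3: interval [5/6, 17/18), width = 17/18 - 5/6 = 1/9
  'f': [5/6 + 1/9*0/1, 5/6 + 1/9*2/3) = [5/6, 49/54)
  'e': [5/6 + 1/9*2/3, 5/6 + 1/9*5/6) = [49/54, 25/27)
  'd': [5/6 + 1/9*5/6, 5/6 + 1/9*1/1) = [25/27, 17/18) <- contains code 101/108
  emit 'd', narrow to [25/27, 17/18)

Answer: dfd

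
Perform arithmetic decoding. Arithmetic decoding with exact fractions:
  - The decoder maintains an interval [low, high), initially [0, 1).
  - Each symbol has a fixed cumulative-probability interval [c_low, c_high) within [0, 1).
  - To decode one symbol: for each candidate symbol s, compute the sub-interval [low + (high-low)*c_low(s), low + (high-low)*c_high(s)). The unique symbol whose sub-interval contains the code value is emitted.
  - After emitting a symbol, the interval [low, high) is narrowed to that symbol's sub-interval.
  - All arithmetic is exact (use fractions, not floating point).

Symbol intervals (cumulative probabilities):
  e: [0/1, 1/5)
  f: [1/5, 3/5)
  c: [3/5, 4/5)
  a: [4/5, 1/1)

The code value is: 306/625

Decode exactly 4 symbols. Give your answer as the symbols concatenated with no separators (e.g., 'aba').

Answer: fcce

Derivation:
Step 1: interval [0/1, 1/1), width = 1/1 - 0/1 = 1/1
  'e': [0/1 + 1/1*0/1, 0/1 + 1/1*1/5) = [0/1, 1/5)
  'f': [0/1 + 1/1*1/5, 0/1 + 1/1*3/5) = [1/5, 3/5) <- contains code 306/625
  'c': [0/1 + 1/1*3/5, 0/1 + 1/1*4/5) = [3/5, 4/5)
  'a': [0/1 + 1/1*4/5, 0/1 + 1/1*1/1) = [4/5, 1/1)
  emit 'f', narrow to [1/5, 3/5)
Step 2: interval [1/5, 3/5), width = 3/5 - 1/5 = 2/5
  'e': [1/5 + 2/5*0/1, 1/5 + 2/5*1/5) = [1/5, 7/25)
  'f': [1/5 + 2/5*1/5, 1/5 + 2/5*3/5) = [7/25, 11/25)
  'c': [1/5 + 2/5*3/5, 1/5 + 2/5*4/5) = [11/25, 13/25) <- contains code 306/625
  'a': [1/5 + 2/5*4/5, 1/5 + 2/5*1/1) = [13/25, 3/5)
  emit 'c', narrow to [11/25, 13/25)
Step 3: interval [11/25, 13/25), width = 13/25 - 11/25 = 2/25
  'e': [11/25 + 2/25*0/1, 11/25 + 2/25*1/5) = [11/25, 57/125)
  'f': [11/25 + 2/25*1/5, 11/25 + 2/25*3/5) = [57/125, 61/125)
  'c': [11/25 + 2/25*3/5, 11/25 + 2/25*4/5) = [61/125, 63/125) <- contains code 306/625
  'a': [11/25 + 2/25*4/5, 11/25 + 2/25*1/1) = [63/125, 13/25)
  emit 'c', narrow to [61/125, 63/125)
Step 4: interval [61/125, 63/125), width = 63/125 - 61/125 = 2/125
  'e': [61/125 + 2/125*0/1, 61/125 + 2/125*1/5) = [61/125, 307/625) <- contains code 306/625
  'f': [61/125 + 2/125*1/5, 61/125 + 2/125*3/5) = [307/625, 311/625)
  'c': [61/125 + 2/125*3/5, 61/125 + 2/125*4/5) = [311/625, 313/625)
  'a': [61/125 + 2/125*4/5, 61/125 + 2/125*1/1) = [313/625, 63/125)
  emit 'e', narrow to [61/125, 307/625)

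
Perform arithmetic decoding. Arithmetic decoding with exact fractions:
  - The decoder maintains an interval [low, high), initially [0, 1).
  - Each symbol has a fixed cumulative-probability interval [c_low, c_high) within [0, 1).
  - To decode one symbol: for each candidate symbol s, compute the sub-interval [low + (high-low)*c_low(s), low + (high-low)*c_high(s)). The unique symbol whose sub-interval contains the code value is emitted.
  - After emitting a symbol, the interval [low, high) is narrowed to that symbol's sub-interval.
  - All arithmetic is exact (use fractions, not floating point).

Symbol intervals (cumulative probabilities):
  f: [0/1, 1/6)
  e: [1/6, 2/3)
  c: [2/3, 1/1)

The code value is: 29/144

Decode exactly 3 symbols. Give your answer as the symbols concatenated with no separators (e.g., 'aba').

Answer: efe

Derivation:
Step 1: interval [0/1, 1/1), width = 1/1 - 0/1 = 1/1
  'f': [0/1 + 1/1*0/1, 0/1 + 1/1*1/6) = [0/1, 1/6)
  'e': [0/1 + 1/1*1/6, 0/1 + 1/1*2/3) = [1/6, 2/3) <- contains code 29/144
  'c': [0/1 + 1/1*2/3, 0/1 + 1/1*1/1) = [2/3, 1/1)
  emit 'e', narrow to [1/6, 2/3)
Step 2: interval [1/6, 2/3), width = 2/3 - 1/6 = 1/2
  'f': [1/6 + 1/2*0/1, 1/6 + 1/2*1/6) = [1/6, 1/4) <- contains code 29/144
  'e': [1/6 + 1/2*1/6, 1/6 + 1/2*2/3) = [1/4, 1/2)
  'c': [1/6 + 1/2*2/3, 1/6 + 1/2*1/1) = [1/2, 2/3)
  emit 'f', narrow to [1/6, 1/4)
Step 3: interval [1/6, 1/4), width = 1/4 - 1/6 = 1/12
  'f': [1/6 + 1/12*0/1, 1/6 + 1/12*1/6) = [1/6, 13/72)
  'e': [1/6 + 1/12*1/6, 1/6 + 1/12*2/3) = [13/72, 2/9) <- contains code 29/144
  'c': [1/6 + 1/12*2/3, 1/6 + 1/12*1/1) = [2/9, 1/4)
  emit 'e', narrow to [13/72, 2/9)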